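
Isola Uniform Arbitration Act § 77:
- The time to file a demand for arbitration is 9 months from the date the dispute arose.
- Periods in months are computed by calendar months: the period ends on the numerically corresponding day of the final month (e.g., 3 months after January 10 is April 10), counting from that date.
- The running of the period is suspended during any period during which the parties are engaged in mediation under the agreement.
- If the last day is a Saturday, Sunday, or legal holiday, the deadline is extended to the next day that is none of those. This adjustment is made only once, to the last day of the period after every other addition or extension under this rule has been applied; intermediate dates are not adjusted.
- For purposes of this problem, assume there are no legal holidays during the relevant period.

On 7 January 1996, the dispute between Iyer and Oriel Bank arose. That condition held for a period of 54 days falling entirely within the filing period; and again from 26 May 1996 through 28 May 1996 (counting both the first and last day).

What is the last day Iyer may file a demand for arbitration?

9 months after 7 January 1996 is October 7, 1996.
Tolling adds 54 days: October 7, 1996 + 54 days = November 30, 1996.
From May 26, 1996 through May 28, 1996 inclusive is 3 days; tolling adds 3 days: November 30, 1996 + 3 days = December 3, 1996.
December 3, 1996 is a Tuesday and not a legal holiday, so no extension applies.

December 3, 1996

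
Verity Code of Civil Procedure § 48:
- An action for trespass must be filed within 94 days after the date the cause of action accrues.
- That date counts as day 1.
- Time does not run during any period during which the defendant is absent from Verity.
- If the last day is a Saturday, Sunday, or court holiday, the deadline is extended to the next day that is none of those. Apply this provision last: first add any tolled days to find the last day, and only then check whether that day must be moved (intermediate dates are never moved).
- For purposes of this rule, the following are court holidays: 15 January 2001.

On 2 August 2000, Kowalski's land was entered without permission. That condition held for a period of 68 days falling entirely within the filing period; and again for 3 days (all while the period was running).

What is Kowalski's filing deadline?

Counting 2 August 2000 as day 1, day 94 is November 3, 2000.
Tolling adds 68 days: November 3, 2000 + 68 days = January 10, 2001.
Tolling adds 3 days: January 10, 2001 + 3 days = January 13, 2001.
January 13, 2001 is Saturday; January 14, 2001 is Sunday; January 15, 2001 is a listed holiday. The next qualifying day is January 16, 2001.

January 16, 2001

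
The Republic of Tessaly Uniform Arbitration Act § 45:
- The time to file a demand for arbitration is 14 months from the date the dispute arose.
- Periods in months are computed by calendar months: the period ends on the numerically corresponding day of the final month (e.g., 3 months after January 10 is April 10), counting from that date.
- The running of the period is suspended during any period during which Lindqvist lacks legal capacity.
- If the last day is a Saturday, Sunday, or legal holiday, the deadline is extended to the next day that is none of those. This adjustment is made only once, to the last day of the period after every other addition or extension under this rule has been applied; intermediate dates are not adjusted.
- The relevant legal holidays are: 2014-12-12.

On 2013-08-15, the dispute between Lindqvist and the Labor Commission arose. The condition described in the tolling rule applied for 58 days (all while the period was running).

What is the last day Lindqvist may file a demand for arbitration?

December 15, 2014

14 months after 2013-08-15 is October 15, 2014.
Tolling adds 58 days: October 15, 2014 + 58 days = December 12, 2014.
December 12, 2014 is a listed holiday; December 13, 2014 is Saturday; December 14, 2014 is Sunday. The next qualifying day is December 15, 2014.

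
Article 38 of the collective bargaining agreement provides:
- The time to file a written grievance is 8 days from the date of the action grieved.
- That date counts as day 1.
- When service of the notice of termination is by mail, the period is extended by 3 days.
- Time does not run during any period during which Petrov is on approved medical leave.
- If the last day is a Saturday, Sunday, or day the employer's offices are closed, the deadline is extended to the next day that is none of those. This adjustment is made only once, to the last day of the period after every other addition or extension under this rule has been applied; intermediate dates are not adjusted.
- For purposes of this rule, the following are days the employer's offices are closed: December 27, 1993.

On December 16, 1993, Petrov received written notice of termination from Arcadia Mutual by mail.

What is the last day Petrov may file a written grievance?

December 28, 1993

Counting December 16, 1993 as day 1, day 8 is December 23, 1993.
Service was by mail, adding 3 days: December 23, 1993 + 3 days = December 26, 1993.
December 26, 1993 is Sunday; December 27, 1993 is a listed holiday. The next qualifying day is December 28, 1993.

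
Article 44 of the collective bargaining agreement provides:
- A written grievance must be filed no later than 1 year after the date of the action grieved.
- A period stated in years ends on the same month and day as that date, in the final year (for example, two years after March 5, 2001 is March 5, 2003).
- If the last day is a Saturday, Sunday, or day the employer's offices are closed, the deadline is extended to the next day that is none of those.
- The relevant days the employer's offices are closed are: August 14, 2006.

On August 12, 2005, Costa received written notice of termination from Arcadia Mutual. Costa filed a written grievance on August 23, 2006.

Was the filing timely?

1 year after August 12, 2005 is August 12, 2006.
August 12, 2006 is Saturday; August 13, 2006 is Sunday; August 14, 2006 is a listed holiday. The next qualifying day is August 15, 2006.
The deadline is August 15, 2006; the filing on August 23, 2006 is after that date.

No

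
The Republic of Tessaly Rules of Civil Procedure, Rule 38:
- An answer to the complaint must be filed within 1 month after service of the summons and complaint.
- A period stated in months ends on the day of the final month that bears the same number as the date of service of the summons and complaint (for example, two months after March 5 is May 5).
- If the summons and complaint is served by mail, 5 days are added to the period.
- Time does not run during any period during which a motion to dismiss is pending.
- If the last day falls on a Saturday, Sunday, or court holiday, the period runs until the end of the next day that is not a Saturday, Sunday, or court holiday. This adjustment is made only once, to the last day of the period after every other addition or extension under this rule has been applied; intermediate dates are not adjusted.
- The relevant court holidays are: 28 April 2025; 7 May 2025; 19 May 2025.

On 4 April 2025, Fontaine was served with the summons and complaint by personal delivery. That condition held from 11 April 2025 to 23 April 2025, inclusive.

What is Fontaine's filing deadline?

1 month after 4 April 2025 is May 4, 2025.
Service was not by mail, so no mail extension applies.
From April 11, 2025 through April 23, 2025 inclusive is 13 days; tolling adds 13 days: May 4, 2025 + 13 days = May 17, 2025.
May 17, 2025 is Saturday; May 18, 2025 is Sunday; May 19, 2025 is a listed holiday. The next qualifying day is May 20, 2025.

May 20, 2025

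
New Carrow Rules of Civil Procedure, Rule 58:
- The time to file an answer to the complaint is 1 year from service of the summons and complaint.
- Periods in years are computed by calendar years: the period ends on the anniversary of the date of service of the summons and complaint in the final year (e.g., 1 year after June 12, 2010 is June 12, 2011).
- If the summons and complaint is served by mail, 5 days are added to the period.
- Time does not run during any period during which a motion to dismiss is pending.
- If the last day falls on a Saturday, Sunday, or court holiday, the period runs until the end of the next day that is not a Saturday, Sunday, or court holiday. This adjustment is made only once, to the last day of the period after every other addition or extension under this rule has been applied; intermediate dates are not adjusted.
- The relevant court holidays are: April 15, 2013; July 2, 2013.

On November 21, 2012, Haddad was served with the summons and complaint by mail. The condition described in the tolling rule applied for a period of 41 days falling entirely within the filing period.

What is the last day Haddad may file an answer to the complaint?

January 6, 2014

1 year after November 21, 2012 is November 21, 2013.
Service was by mail, adding 5 days: November 21, 2013 + 5 days = November 26, 2013.
Tolling adds 41 days: November 26, 2013 + 41 days = January 6, 2014.
January 6, 2014 is a Monday and not a court holiday, so no extension applies.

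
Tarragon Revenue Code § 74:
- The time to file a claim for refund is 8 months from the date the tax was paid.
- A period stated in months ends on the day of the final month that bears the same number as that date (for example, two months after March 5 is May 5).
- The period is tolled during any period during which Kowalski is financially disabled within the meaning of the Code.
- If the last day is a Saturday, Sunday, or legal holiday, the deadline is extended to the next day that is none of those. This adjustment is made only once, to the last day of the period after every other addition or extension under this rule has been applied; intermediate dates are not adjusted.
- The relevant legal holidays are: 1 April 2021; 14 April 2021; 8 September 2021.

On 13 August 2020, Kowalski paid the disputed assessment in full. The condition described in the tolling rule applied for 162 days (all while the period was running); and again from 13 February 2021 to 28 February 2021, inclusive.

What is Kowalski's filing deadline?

October 8, 2021

8 months after 13 August 2020 is April 13, 2021.
Tolling adds 162 days: April 13, 2021 + 162 days = September 22, 2021.
From February 13, 2021 through February 28, 2021 inclusive is 16 days; tolling adds 16 days: September 22, 2021 + 16 days = October 8, 2021.
October 8, 2021 is a Friday and not a legal holiday, so no extension applies.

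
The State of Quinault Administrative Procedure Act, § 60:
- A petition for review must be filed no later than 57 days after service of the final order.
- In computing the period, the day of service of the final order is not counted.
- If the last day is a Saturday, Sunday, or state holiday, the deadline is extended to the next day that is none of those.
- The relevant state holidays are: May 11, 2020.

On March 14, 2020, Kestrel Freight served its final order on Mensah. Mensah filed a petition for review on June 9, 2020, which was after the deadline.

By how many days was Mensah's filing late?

57 days after March 14, 2020 is May 10, 2020.
May 10, 2020 is Sunday; May 11, 2020 is a listed holiday. The next qualifying day is May 12, 2020.
The deadline is May 12, 2020; from May 12, 2020 to June 9, 2020 is 28 days.

28 days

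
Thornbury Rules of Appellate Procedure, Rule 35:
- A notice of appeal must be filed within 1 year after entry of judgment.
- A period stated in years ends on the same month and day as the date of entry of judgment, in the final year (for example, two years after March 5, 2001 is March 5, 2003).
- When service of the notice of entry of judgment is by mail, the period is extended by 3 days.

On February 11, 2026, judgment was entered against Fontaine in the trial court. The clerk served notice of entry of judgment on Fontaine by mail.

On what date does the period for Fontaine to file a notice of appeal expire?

February 14, 2027

1 year after February 11, 2026 is February 11, 2027.
Service was by mail, adding 3 days: February 11, 2027 + 3 days = February 14, 2027.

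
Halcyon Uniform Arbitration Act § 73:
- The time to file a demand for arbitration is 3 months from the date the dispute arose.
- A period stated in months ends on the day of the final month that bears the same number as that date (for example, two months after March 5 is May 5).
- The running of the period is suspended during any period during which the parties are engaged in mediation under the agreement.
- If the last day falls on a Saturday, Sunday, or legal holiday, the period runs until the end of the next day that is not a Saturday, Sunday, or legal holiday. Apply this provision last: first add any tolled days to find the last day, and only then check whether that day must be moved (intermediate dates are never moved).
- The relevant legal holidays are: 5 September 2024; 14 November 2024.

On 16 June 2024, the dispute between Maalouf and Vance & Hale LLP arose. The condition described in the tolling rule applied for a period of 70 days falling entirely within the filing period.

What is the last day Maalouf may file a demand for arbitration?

November 25, 2024

3 months after 16 June 2024 is September 16, 2024.
Tolling adds 70 days: September 16, 2024 + 70 days = November 25, 2024.
November 25, 2024 is a Monday and not a legal holiday, so no extension applies.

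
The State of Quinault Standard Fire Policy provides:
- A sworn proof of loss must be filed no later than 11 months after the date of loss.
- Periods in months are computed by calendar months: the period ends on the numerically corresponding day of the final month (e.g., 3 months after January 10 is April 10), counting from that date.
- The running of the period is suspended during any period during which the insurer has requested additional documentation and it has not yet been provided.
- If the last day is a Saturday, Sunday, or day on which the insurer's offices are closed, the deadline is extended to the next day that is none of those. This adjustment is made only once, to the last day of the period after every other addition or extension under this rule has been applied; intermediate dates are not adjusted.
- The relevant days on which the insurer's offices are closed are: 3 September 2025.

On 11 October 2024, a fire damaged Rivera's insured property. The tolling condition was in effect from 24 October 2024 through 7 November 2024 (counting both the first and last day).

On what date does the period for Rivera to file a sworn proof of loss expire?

September 26, 2025

11 months after 11 October 2024 is September 11, 2025.
From October 24, 2024 through November 7, 2024 inclusive is 15 days; tolling adds 15 days: September 11, 2025 + 15 days = September 26, 2025.
September 26, 2025 is a Friday and not a day on which the insurer's offices are closed, so no extension applies.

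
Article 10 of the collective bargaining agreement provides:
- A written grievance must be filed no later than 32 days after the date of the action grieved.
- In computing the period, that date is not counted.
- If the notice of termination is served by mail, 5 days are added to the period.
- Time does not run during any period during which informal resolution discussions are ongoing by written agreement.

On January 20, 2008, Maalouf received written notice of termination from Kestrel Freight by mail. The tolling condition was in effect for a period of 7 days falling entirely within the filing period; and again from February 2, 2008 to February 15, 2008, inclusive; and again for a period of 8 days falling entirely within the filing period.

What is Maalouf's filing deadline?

32 days after January 20, 2008 is February 21, 2008.
Service was by mail, adding 5 days: February 21, 2008 + 5 days = February 26, 2008.
Tolling adds 7 days: February 26, 2008 + 7 days = March 4, 2008.
From February 2, 2008 through February 15, 2008 inclusive is 14 days; tolling adds 14 days: March 4, 2008 + 14 days = March 18, 2008.
Tolling adds 8 days: March 18, 2008 + 8 days = March 26, 2008.

March 26, 2008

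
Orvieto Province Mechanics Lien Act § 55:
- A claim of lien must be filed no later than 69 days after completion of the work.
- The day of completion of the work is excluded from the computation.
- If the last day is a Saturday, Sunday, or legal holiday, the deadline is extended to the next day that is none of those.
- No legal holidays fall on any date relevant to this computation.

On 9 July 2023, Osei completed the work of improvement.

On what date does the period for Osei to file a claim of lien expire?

September 18, 2023

69 days after 9 July 2023 is September 16, 2023.
September 16, 2023 is Saturday; September 17, 2023 is Sunday. The next qualifying day is September 18, 2023.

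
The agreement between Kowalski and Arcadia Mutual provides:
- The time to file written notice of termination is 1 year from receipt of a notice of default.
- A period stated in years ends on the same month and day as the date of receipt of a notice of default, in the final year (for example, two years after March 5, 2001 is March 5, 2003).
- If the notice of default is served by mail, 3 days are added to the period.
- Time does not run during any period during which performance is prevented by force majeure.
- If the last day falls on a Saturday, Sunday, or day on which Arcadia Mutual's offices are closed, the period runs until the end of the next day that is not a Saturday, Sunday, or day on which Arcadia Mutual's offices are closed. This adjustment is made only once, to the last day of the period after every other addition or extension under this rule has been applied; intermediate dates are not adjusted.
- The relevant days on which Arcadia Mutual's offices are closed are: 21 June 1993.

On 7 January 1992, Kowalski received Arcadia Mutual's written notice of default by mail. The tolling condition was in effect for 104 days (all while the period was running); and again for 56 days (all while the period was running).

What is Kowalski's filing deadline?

1 year after 7 January 1992 is January 7, 1993.
Service was by mail, adding 3 days: January 7, 1993 + 3 days = January 10, 1993.
Tolling adds 104 days: January 10, 1993 + 104 days = April 24, 1993.
Tolling adds 56 days: April 24, 1993 + 56 days = June 19, 1993.
June 19, 1993 is Saturday; June 20, 1993 is Sunday; June 21, 1993 is a listed holiday. The next qualifying day is June 22, 1993.

June 22, 1993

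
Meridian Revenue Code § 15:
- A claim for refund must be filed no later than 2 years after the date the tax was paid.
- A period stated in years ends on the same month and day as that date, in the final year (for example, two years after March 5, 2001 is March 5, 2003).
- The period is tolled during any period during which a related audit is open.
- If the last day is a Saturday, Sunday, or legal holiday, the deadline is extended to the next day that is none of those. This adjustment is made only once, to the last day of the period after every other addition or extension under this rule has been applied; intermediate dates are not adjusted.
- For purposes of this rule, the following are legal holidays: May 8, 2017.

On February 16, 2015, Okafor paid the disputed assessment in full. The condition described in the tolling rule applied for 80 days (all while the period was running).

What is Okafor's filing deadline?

May 9, 2017

2 years after February 16, 2015 is February 16, 2017.
Tolling adds 80 days: February 16, 2017 + 80 days = May 7, 2017.
May 7, 2017 is Sunday; May 8, 2017 is a listed holiday. The next qualifying day is May 9, 2017.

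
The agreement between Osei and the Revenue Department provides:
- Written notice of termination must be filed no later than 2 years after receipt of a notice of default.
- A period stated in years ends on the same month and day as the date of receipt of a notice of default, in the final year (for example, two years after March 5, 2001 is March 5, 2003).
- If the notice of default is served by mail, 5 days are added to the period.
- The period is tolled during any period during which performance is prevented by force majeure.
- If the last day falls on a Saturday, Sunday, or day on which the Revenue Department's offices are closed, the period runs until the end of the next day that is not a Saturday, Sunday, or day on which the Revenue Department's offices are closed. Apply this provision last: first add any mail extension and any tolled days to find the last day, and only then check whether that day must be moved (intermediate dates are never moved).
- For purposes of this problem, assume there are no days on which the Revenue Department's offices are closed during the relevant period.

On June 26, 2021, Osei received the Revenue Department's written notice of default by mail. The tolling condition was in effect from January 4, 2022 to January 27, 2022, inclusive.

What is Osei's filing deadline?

July 25, 2023

2 years after June 26, 2021 is June 26, 2023.
Service was by mail, adding 5 days: June 26, 2023 + 5 days = July 1, 2023.
From January 4, 2022 through January 27, 2022 inclusive is 24 days; tolling adds 24 days: July 1, 2023 + 24 days = July 25, 2023.
July 25, 2023 is a Tuesday and not a day on which the Revenue Department's offices are closed, so no extension applies.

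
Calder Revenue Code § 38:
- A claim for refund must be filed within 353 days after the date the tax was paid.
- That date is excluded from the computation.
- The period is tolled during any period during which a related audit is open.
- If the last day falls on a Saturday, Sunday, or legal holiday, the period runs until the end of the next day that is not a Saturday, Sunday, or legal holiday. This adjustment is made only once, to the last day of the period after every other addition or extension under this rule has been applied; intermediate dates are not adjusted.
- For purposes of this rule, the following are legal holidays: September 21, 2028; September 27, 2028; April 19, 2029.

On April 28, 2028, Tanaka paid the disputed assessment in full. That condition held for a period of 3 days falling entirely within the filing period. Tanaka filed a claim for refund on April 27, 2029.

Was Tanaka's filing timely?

No

353 days after April 28, 2028 is April 16, 2029.
Tolling adds 3 days: April 16, 2029 + 3 days = April 19, 2029.
April 19, 2029 is a listed holiday. The next qualifying day is April 20, 2029.
The deadline is April 20, 2029; the filing on April 27, 2029 is after that date.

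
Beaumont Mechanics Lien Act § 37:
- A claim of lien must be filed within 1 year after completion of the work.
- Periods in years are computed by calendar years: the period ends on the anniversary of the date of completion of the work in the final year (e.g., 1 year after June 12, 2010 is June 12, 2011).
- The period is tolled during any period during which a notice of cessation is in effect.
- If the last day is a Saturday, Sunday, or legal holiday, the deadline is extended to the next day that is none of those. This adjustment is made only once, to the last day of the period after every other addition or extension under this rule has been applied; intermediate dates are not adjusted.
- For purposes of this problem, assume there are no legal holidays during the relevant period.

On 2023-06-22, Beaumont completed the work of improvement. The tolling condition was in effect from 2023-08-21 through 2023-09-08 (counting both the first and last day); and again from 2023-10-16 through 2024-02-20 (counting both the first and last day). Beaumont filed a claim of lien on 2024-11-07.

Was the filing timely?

Yes

1 year after 2023-06-22 is June 22, 2024.
From August 21, 2023 through September 8, 2023 inclusive is 19 days; tolling adds 19 days: June 22, 2024 + 19 days = July 11, 2024.
From October 16, 2023 through February 20, 2024 inclusive is 128 days; tolling adds 128 days: July 11, 2024 + 128 days = November 16, 2024.
November 16, 2024 is Saturday; November 17, 2024 is Sunday. The next qualifying day is November 18, 2024.
The deadline is November 18, 2024; the filing on November 7, 2024 is on or before that date.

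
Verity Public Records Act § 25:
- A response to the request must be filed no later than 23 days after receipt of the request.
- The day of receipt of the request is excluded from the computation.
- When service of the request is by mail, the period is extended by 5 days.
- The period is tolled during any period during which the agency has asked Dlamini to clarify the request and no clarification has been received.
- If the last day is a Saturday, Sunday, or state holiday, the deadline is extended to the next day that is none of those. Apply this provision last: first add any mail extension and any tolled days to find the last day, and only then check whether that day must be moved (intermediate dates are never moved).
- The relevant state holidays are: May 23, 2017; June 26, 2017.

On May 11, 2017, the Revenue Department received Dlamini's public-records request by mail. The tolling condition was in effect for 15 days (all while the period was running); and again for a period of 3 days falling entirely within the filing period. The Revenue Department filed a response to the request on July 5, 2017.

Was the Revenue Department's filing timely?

23 days after May 11, 2017 is June 3, 2017.
Service was by mail, adding 5 days: June 3, 2017 + 5 days = June 8, 2017.
Tolling adds 15 days: June 8, 2017 + 15 days = June 23, 2017.
Tolling adds 3 days: June 23, 2017 + 3 days = June 26, 2017.
June 26, 2017 is a listed holiday. The next qualifying day is June 27, 2017.
The deadline is June 27, 2017; the filing on July 5, 2017 is after that date.

No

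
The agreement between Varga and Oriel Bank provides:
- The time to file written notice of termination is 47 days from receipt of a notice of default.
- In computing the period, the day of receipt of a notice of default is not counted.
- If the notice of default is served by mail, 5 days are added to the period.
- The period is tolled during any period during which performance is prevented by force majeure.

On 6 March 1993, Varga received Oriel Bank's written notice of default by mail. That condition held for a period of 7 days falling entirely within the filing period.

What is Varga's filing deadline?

May 4, 1993

47 days after 6 March 1993 is April 22, 1993.
Service was by mail, adding 5 days: April 22, 1993 + 5 days = April 27, 1993.
Tolling adds 7 days: April 27, 1993 + 7 days = May 4, 1993.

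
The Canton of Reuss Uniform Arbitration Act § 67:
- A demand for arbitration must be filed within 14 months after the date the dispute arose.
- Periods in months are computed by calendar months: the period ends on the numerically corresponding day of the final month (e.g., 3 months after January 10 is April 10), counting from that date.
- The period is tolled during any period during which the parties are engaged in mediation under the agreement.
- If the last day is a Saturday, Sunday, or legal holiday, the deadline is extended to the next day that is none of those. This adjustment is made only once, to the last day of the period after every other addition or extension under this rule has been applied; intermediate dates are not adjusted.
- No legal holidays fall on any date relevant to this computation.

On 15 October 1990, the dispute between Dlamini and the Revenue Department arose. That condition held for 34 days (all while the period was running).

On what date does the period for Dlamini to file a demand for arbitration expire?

14 months after 15 October 1990 is December 15, 1991.
Tolling adds 34 days: December 15, 1991 + 34 days = January 18, 1992.
January 18, 1992 is Saturday; January 19, 1992 is Sunday. The next qualifying day is January 20, 1992.

January 20, 1992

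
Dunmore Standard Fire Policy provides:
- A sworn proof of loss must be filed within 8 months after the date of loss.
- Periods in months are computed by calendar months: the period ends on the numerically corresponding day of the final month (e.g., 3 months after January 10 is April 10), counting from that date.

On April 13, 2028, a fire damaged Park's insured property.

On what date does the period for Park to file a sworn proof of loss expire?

8 months after April 13, 2028 is December 13, 2028.

December 13, 2028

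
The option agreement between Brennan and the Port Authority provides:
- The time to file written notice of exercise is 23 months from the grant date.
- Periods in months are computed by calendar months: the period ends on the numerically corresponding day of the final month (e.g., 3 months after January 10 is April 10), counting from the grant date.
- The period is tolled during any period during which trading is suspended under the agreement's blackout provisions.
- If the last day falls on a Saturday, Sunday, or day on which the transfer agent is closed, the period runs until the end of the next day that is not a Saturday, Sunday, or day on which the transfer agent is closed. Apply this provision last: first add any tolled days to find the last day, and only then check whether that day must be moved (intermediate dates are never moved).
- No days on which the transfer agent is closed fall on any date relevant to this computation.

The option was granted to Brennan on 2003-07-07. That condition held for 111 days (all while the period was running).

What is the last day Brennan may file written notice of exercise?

23 months after 2003-07-07 is June 7, 2005.
Tolling adds 111 days: June 7, 2005 + 111 days = September 26, 2005.
September 26, 2005 is a Monday and not a day on which the transfer agent is closed, so no extension applies.

September 26, 2005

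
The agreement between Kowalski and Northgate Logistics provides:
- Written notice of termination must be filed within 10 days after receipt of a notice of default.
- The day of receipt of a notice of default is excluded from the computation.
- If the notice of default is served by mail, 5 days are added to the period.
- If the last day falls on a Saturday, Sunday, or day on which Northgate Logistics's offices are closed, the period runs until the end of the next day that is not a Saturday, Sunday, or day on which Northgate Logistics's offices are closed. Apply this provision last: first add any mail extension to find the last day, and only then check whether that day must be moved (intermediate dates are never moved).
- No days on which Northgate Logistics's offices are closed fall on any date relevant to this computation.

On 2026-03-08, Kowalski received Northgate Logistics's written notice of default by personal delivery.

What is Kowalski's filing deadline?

March 18, 2026

10 days after 2026-03-08 is March 18, 2026.
Service was not by mail, so no mail extension applies.
March 18, 2026 is a Wednesday and not a day on which Northgate Logistics's offices are closed, so no extension applies.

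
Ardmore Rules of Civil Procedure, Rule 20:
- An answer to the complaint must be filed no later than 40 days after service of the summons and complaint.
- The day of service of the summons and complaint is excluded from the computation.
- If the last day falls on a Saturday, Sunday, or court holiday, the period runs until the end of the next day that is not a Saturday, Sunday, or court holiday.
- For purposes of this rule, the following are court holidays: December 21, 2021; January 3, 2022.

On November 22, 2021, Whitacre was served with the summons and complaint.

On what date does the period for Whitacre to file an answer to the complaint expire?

40 days after November 22, 2021 is January 1, 2022.
January 1, 2022 is Saturday; January 2, 2022 is Sunday; January 3, 2022 is a listed holiday. The next qualifying day is January 4, 2022.

January 4, 2022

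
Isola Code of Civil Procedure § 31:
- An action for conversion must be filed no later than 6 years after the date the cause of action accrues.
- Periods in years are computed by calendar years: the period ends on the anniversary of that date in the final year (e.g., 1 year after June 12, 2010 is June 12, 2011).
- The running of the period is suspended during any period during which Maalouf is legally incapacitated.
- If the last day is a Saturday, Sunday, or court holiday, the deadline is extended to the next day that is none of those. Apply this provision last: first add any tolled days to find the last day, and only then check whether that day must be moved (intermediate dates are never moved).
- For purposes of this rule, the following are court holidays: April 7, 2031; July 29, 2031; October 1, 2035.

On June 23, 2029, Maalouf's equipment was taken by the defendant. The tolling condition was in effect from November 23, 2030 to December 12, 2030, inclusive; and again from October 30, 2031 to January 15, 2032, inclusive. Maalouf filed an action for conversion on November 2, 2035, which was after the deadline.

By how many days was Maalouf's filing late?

31 days

6 years after June 23, 2029 is June 23, 2035.
From November 23, 2030 through December 12, 2030 inclusive is 20 days; tolling adds 20 days: June 23, 2035 + 20 days = July 13, 2035.
From October 30, 2031 through January 15, 2032 inclusive is 78 days; tolling adds 78 days: July 13, 2035 + 78 days = September 29, 2035.
September 29, 2035 is Saturday; September 30, 2035 is Sunday; October 1, 2035 is a listed holiday. The next qualifying day is October 2, 2035.
The deadline is October 2, 2035; from October 2, 2035 to November 2, 2035 is 31 days.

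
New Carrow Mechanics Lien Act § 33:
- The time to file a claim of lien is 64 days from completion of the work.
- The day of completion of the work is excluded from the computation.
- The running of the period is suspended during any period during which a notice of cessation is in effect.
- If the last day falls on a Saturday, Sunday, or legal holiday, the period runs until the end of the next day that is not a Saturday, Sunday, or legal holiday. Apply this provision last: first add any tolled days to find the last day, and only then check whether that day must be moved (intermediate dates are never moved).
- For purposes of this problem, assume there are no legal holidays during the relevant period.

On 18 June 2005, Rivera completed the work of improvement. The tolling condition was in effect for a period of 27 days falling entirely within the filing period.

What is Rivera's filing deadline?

September 19, 2005

64 days after 18 June 2005 is August 21, 2005.
Tolling adds 27 days: August 21, 2005 + 27 days = September 17, 2005.
September 17, 2005 is Saturday; September 18, 2005 is Sunday. The next qualifying day is September 19, 2005.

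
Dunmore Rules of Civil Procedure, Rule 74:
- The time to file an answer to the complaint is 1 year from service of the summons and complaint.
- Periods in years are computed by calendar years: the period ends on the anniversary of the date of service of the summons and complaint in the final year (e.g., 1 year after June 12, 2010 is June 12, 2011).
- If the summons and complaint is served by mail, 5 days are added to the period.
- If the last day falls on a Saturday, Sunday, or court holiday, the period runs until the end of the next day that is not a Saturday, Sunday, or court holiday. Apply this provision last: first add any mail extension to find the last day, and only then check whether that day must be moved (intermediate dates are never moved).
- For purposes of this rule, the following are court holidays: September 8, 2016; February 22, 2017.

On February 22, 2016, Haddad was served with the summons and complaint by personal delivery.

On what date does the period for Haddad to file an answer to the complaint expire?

February 23, 2017

1 year after February 22, 2016 is February 22, 2017.
Service was not by mail, so no mail extension applies.
February 22, 2017 is a listed holiday. The next qualifying day is February 23, 2017.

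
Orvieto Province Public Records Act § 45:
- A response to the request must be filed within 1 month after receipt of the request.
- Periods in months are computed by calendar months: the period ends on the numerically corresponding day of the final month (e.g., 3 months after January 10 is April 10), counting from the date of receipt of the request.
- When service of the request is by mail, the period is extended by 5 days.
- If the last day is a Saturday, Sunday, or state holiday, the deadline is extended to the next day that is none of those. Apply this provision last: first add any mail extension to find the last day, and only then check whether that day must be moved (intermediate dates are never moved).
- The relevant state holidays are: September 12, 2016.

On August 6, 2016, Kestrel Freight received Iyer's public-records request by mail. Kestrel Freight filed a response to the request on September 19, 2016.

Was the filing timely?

1 month after August 6, 2016 is September 6, 2016.
Service was by mail, adding 5 days: September 6, 2016 + 5 days = September 11, 2016.
September 11, 2016 is Sunday; September 12, 2016 is a listed holiday. The next qualifying day is September 13, 2016.
The deadline is September 13, 2016; the filing on September 19, 2016 is after that date.

No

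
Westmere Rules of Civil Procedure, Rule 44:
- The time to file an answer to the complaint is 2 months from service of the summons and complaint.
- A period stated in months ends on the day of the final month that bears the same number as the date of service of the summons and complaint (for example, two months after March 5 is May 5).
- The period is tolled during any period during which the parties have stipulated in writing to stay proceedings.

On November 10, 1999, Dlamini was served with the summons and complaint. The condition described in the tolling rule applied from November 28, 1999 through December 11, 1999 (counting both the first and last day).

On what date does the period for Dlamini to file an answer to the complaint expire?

2 months after November 10, 1999 is January 10, 2000.
From November 28, 1999 through December 11, 1999 inclusive is 14 days; tolling adds 14 days: January 10, 2000 + 14 days = January 24, 2000.

January 24, 2000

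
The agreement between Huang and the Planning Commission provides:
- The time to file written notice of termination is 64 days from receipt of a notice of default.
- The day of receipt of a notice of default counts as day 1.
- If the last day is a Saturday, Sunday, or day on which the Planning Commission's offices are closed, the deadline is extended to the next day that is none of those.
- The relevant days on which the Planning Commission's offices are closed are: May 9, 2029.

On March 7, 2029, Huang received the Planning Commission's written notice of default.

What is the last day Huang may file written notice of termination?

Counting March 7, 2029 as day 1, day 64 is May 9, 2029.
May 9, 2029 is a listed holiday. The next qualifying day is May 10, 2029.

May 10, 2029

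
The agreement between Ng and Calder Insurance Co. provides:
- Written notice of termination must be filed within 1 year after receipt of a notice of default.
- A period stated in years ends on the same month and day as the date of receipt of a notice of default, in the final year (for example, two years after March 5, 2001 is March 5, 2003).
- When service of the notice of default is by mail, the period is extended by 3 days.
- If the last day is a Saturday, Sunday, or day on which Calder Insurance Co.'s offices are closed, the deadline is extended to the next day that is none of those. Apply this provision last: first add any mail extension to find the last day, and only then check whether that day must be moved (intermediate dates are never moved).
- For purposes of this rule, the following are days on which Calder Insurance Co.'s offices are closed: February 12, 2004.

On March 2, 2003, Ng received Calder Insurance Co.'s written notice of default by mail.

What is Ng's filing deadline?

March 5, 2004

1 year after March 2, 2003 is March 2, 2004.
Service was by mail, adding 3 days: March 2, 2004 + 3 days = March 5, 2004.
March 5, 2004 is a Friday and not a day on which Calder Insurance Co.'s offices are closed, so no extension applies.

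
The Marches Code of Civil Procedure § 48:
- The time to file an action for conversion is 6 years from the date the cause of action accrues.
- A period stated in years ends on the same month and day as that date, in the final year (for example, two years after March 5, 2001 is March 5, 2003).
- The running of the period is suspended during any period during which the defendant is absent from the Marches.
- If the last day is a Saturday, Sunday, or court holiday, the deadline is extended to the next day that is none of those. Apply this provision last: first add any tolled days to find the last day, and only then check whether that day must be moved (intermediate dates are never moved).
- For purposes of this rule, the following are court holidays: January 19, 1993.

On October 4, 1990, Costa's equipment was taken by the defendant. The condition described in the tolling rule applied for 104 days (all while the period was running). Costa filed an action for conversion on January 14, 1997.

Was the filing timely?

6 years after October 4, 1990 is October 4, 1996.
Tolling adds 104 days: October 4, 1996 + 104 days = January 16, 1997.
January 16, 1997 is a Thursday and not a court holiday, so no extension applies.
The deadline is January 16, 1997; the filing on January 14, 1997 is on or before that date.

Yes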